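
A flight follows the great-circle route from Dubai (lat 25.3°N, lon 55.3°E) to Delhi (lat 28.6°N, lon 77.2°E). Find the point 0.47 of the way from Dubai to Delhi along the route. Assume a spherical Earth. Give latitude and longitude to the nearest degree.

≈ lat 27°N, lon 65°E

Convert each endpoint to a unit vector on the sphere (x = cos φ cos λ, y = cos φ sin λ, z = sin φ).
The central angle between the endpoints is δ = arccos(p₁·p₂) ≈ 0.345 rad (19.8°).
Interpolate at f = 0.47 with slerp weights a = sin((1−f)δ)/sin δ ≈ 0.538, b = sin(fδ)/sin δ ≈ 0.477.
p = a·p₁ + b·p₂ ≈ (0.370, 0.808, 0.458); φ = arcsin(p_z) ≈ 27.28°, λ = atan2(p_y, p_x) ≈ 65.43°.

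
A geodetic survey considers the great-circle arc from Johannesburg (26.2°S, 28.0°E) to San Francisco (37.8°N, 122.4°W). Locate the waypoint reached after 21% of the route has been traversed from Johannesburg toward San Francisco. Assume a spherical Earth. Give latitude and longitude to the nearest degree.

≈ 7°S, 1°E

From cos δ = sin φ₁ sin φ₂ + cos φ₁ cos φ₂ cos Δλ, the central angle is δ ≈ 2.662 rad (152.5°).
Interpolate at f = 0.21 with slerp weights a = sin((1−f)δ)/sin δ ≈ 1.867, b = sin(fδ)/sin δ ≈ 1.149.
p = a·p₁ + b·p₂ ≈ (0.993, 0.020, -0.120); φ = arcsin(p_z) ≈ -6.90°, λ = atan2(p_y, p_x) ≈ 1.15°.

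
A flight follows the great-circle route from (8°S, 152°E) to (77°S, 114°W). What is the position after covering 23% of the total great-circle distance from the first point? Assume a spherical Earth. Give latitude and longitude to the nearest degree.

Convert each endpoint to a unit vector on the sphere (x = cos φ cos λ, y = cos φ sin λ, z = sin φ).
The central angle between the endpoints is δ = arccos(p₁·p₂) ≈ 1.450 rad (83.1°).
Interpolate at f = 0.23 with slerp weights a = sin((1−f)δ)/sin δ ≈ 0.905, b = sin(fδ)/sin δ ≈ 0.330.
p = a·p₁ + b·p₂ ≈ (-0.822, 0.353, -0.447); φ = arcsin(p_z) ≈ -26.57°, λ = atan2(p_y, p_x) ≈ 156.75°.

≈ (27°S, 157°E)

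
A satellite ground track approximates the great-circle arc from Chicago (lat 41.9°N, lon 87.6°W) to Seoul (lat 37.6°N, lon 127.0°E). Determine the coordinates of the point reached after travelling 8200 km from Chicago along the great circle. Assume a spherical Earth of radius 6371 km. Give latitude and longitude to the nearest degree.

≈ lat 56°N, lon 142°E

From cos δ = sin φ₁ sin φ₂ + cos φ₁ cos φ₂ cos Δλ, the central angle is δ ≈ 1.649 rad (94.5°). The total great-circle distance is δ·R ≈ 1.649 × 6371 ≈ 10505 km, so the target fraction is f = 8200/10505 ≈ 0.781.
Interpolate at f ≈ 0.781 with slerp weights a = sin((1−f)δ)/sin δ ≈ 0.355, b = sin(fδ)/sin δ ≈ 0.963.
p = a·p₁ + b·p₂ ≈ (-0.448, 0.345, 0.825); φ = arcsin(p_z) ≈ 55.55°, λ = atan2(p_y, p_x) ≈ 142.38°.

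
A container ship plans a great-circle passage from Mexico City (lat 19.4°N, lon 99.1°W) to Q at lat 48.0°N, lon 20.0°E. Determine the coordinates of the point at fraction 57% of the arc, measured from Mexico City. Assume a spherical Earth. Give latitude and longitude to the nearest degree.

≈ lat 54°N, lon 46°W

Convert each endpoint to a unit vector on the sphere (x = cos φ cos λ, y = cos φ sin λ, z = sin φ).
The central angle between the endpoints is δ = arccos(p₁·p₂) ≈ 1.631 rad (93.4°).
Interpolate at f = 0.57 with slerp weights a = sin((1−f)δ)/sin δ ≈ 0.646, b = sin(fδ)/sin δ ≈ 0.803.
p = a·p₁ + b·p₂ ≈ (0.408, -0.418, 0.811); φ = arcsin(p_z) ≈ 54.23°, λ = atan2(p_y, p_x) ≈ -45.68°.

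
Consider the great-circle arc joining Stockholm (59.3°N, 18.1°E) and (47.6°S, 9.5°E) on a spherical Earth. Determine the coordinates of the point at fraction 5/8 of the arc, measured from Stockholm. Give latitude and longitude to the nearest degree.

Convert each endpoint to a unit vector on the sphere (x = cos φ cos λ, y = cos φ sin λ, z = sin φ).
The central angle between the endpoints is δ = arccos(p₁·p₂) ≈ 1.870 rad (107.1°).
Interpolate at f = 5/8 with slerp weights a = sin((1−f)δ)/sin δ ≈ 0.675, b = sin(fδ)/sin δ ≈ 0.963.
p = a·p₁ + b·p₂ ≈ (0.968, 0.214, -0.131); φ = arcsin(p_z) ≈ -7.51°, λ = atan2(p_y, p_x) ≈ 12.48°.

≈ (8°S, 12°E)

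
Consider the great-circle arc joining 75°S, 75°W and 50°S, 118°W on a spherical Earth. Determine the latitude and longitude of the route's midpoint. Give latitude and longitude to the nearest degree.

≈ 64°S, 106°W

The haversine formula gives a central angle δ ≈ 0.532 rad (30.5°) between the endpoints.
Interpolate at f = 1/2 with slerp weights a = sin((1−f)δ)/sin δ ≈ 0.518, b = sin(fδ)/sin δ ≈ 0.518.
p = a·p₁ + b·p₂ ≈ (-0.122, -0.424, -0.898); φ = arcsin(p_z) ≈ -63.84°, λ = atan2(p_y, p_x) ≈ -106.02°.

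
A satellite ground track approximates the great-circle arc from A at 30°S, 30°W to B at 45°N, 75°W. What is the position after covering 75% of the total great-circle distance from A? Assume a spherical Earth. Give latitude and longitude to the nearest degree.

≈ 27°N, 60°W

From cos δ = sin φ₁ sin φ₂ + cos φ₁ cos φ₂ cos Δλ, the central angle is δ ≈ 1.491 rad (85.4°).
Interpolate at f = 0.75 with slerp weights a = sin((1−f)δ)/sin δ ≈ 0.365, b = sin(fδ)/sin δ ≈ 0.902.
p = a·p₁ + b·p₂ ≈ (0.439, -0.774, 0.455); φ = arcsin(p_z) ≈ 27.08°, λ = atan2(p_y, p_x) ≈ -60.44°.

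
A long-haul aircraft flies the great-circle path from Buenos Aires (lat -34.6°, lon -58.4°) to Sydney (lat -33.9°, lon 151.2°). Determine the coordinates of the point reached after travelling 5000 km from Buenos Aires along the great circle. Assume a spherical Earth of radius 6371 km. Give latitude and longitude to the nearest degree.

≈ lat -68°, lon -112°

Convert each endpoint to a unit vector on the sphere (x = cos φ cos λ, y = cos φ sin λ, z = sin φ).
The central angle between the endpoints is δ = arccos(p₁·p₂) ≈ 1.852 rad (106.1°). The total great-circle distance is δ·R ≈ 1.852 × 6371 ≈ 11798 km, so the target fraction is f = 5000/11798 ≈ 0.424.
Interpolate at f ≈ 0.424 with slerp weights a = sin((1−f)δ)/sin δ ≈ 0.912, b = sin(fδ)/sin δ ≈ 0.736.
p = a·p₁ + b·p₂ ≈ (-0.142, -0.345, -0.928); φ = arcsin(p_z) ≈ -68.10°, λ = atan2(p_y, p_x) ≈ -112.35°.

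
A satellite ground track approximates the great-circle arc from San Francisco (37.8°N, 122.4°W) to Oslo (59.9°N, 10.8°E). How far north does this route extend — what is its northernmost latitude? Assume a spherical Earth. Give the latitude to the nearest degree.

≈ 73°N

The great circle lies in the plane with unit normal n̂ = (p₁ × p₂)/|p₁ × p₂|.
Here n̂_z ≈ +0.299; the vertex latitude is φ_max = arccos|n̂_z| ≈ 72.6°.
Check via Clairaut: cos φ_max = |cos φ₁| · sin C = cos(37.8°)·sin(22.2°) ≈ 0.299, again giving ≈ 72.6°.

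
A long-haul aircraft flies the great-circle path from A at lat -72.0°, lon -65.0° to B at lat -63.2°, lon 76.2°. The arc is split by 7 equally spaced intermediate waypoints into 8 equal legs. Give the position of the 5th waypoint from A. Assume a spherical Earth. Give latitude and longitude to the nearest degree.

≈ lat -78°, lon 55°

Write both endpoints as unit vectors p₁, p₂ with components (cos φ cos λ, cos φ sin λ, sin φ).
The central angle between the endpoints is δ = arccos(p₁·p₂) ≈ 0.737 rad (42.2°).
Interpolate at f = 5/8 with slerp weights a = sin((1−f)δ)/sin δ ≈ 0.406, b = sin(fδ)/sin δ ≈ 0.661.
p = a·p₁ + b·p₂ ≈ (0.124, 0.176, -0.977); φ = arcsin(p_z) ≈ -77.57°, λ = atan2(p_y, p_x) ≈ 54.78°.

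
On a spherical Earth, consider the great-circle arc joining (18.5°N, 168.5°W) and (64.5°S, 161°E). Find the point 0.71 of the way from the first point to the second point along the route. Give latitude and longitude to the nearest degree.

Write both endpoints as unit vectors p₁, p₂ with components (cos φ cos λ, cos φ sin λ, sin φ).
The central angle between the endpoints is δ = arccos(p₁·p₂) ≈ 1.505 rad (86.3°).
Interpolate at f = 0.71 with slerp weights a = sin((1−f)δ)/sin δ ≈ 0.424, b = sin(fδ)/sin δ ≈ 0.879.
p = a·p₁ + b·p₂ ≈ (-0.751, 0.043, -0.658); φ = arcsin(p_z) ≈ -41.18°, λ = atan2(p_y, p_x) ≈ 176.72°.

≈ (41°S, 177°E)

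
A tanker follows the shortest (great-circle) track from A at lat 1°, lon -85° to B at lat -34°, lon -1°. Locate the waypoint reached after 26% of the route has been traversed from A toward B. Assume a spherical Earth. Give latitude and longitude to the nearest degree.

≈ lat -11°, lon -66°

Write both endpoints as unit vectors p₁, p₂ with components (cos φ cos λ, cos φ sin λ, sin φ).
The central angle between the endpoints is δ = arccos(p₁·p₂) ≈ 1.494 rad (85.6°).
Interpolate at f = 0.26 with slerp weights a = sin((1−f)δ)/sin δ ≈ 0.896, b = sin(fδ)/sin δ ≈ 0.380.
p = a·p₁ + b·p₂ ≈ (0.393, -0.898, -0.197); φ = arcsin(p_z) ≈ -11.35°, λ = atan2(p_y, p_x) ≈ -66.37°.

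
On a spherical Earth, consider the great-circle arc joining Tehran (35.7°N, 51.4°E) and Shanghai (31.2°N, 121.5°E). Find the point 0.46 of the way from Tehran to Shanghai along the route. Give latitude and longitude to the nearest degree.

≈ 39°N, 85°E

Write both endpoints as unit vectors p₁, p₂ with components (cos φ cos λ, cos φ sin λ, sin φ).
The central angle between the endpoints is δ = arccos(p₁·p₂) ≈ 1.002 rad (57.4°).
Interpolate at f = 0.46 with slerp weights a = sin((1−f)δ)/sin δ ≈ 0.611, b = sin(fδ)/sin δ ≈ 0.528.
p = a·p₁ + b·p₂ ≈ (0.074, 0.773, 0.630); φ = arcsin(p_z) ≈ 39.06°, λ = atan2(p_y, p_x) ≈ 84.55°.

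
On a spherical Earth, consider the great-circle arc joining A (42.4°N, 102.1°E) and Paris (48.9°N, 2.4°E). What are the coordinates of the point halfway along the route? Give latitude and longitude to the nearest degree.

≈ (58°N, 56°E)

From cos δ = sin φ₁ sin φ₂ + cos φ₁ cos φ₂ cos Δλ, the central angle is δ ≈ 1.130 rad (64.8°).
Interpolate at f = 1/2 with slerp weights a = sin((1−f)δ)/sin δ ≈ 0.592, b = sin(fδ)/sin δ ≈ 0.592.
p = a·p₁ + b·p₂ ≈ (0.297, 0.444, 0.845); φ = arcsin(p_z) ≈ 57.71°, λ = atan2(p_y, p_x) ≈ 56.19°.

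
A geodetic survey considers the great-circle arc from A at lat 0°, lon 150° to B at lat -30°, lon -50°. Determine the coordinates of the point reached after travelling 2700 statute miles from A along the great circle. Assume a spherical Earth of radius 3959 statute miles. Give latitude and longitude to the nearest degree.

≈ lat -33°, lon 172°

Write both endpoints as unit vectors p₁, p₂ with components (cos φ cos λ, cos φ sin λ, sin φ).
The central angle between the endpoints is δ = arccos(p₁·p₂) ≈ 2.521 rad (144.5°). The total great-circle distance is δ·R ≈ 2.521 × 3959 ≈ 9982 mi, so the target fraction is f = 2700/9982 ≈ 0.270.
Interpolate at f ≈ 0.270 with slerp weights a = sin((1−f)δ)/sin δ ≈ 1.659, b = sin(fδ)/sin δ ≈ 1.085.
p = a·p₁ + b·p₂ ≈ (-0.833, 0.110, -0.542); φ = arcsin(p_z) ≈ -32.84°, λ = atan2(p_y, p_x) ≈ 172.48°.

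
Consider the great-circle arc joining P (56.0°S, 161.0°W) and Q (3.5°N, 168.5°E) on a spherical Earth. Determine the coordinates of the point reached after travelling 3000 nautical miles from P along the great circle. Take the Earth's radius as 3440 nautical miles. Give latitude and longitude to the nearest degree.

Write both endpoints as unit vectors p₁, p₂ with components (cos φ cos λ, cos φ sin λ, sin φ).
The central angle between the endpoints is δ = arccos(p₁·p₂) ≈ 1.126 rad (64.5°). The total great-circle distance is δ·R ≈ 1.126 × 3440 ≈ 3873 nmi, so the target fraction is f = 3000/3873 ≈ 0.775.
Interpolate at f ≈ 0.775 with slerp weights a = sin((1−f)δ)/sin δ ≈ 0.278, b = sin(fδ)/sin δ ≈ 0.848.
p = a·p₁ + b·p₂ ≈ (-0.977, 0.118, -0.179); φ = arcsin(p_z) ≈ -10.30°, λ = atan2(p_y, p_x) ≈ 173.10°.

≈ (10°S, 173°E)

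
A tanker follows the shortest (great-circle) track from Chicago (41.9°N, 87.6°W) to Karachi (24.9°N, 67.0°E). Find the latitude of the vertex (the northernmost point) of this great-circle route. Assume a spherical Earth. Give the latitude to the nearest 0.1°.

The great circle lies in the plane with unit normal n̂ = (p₁ × p₂)/|p₁ × p₂|.
Here n̂_z ≈ +0.307; the vertex latitude is φ_max = arccos|n̂_z| ≈ 72.1°.

≈ 72.1°N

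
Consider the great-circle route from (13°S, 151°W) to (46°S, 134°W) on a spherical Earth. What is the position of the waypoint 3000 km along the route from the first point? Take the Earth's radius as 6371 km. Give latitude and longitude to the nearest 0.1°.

≈ (38.0°S, 139.5°W)

Convert each endpoint to a unit vector on the sphere (x = cos φ cos λ, y = cos φ sin λ, z = sin φ).
The central angle between the endpoints is δ = arccos(p₁·p₂) ≈ 0.628 rad (36.0°). The total great-circle distance is δ·R ≈ 0.628 × 6371 ≈ 4002 km, so the target fraction is f = 3000/4002 ≈ 0.750.
Interpolate at f ≈ 0.750 with slerp weights a = sin((1−f)δ)/sin δ ≈ 0.267, b = sin(fδ)/sin δ ≈ 0.772.
p = a·p₁ + b·p₂ ≈ (-0.600, -0.512, -0.615); φ = arcsin(p_z) ≈ -37.97°, λ = atan2(p_y, p_x) ≈ -139.53°.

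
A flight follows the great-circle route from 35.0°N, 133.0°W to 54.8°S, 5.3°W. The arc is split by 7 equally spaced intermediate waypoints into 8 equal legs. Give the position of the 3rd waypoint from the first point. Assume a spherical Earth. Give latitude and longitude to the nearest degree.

From cos δ = sin φ₁ sin φ₂ + cos φ₁ cos φ₂ cos Δλ, the central angle is δ ≈ 2.430 rad (139.2°).
Interpolate at f = 3/8 with slerp weights a = sin((1−f)δ)/sin δ ≈ 1.530, b = sin(fδ)/sin δ ≈ 1.210.
p = a·p₁ + b·p₂ ≈ (-0.160, -0.981, -0.112); φ = arcsin(p_z) ≈ -6.42°, λ = atan2(p_y, p_x) ≈ -99.25°.

≈ 6°S, 99°W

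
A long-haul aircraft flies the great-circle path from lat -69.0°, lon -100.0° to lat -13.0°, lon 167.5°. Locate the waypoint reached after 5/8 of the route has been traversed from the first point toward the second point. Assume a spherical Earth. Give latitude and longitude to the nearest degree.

≈ lat -40°, lon -179°

Convert each endpoint to a unit vector on the sphere (x = cos φ cos λ, y = cos φ sin λ, z = sin φ).
The central angle between the endpoints is δ = arccos(p₁·p₂) ≈ 1.375 rad (78.8°).
Interpolate at f = 5/8 with slerp weights a = sin((1−f)δ)/sin δ ≈ 0.503, b = sin(fδ)/sin δ ≈ 0.772.
p = a·p₁ + b·p₂ ≈ (-0.766, -0.015, -0.643); φ = arcsin(p_z) ≈ -40.01°, λ = atan2(p_y, p_x) ≈ -178.91°.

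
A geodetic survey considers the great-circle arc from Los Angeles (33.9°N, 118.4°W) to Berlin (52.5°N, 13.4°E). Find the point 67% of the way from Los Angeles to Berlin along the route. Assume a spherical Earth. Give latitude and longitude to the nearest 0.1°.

≈ 67.5°N, 35.7°W

Convert each endpoint to a unit vector on the sphere (x = cos φ cos λ, y = cos φ sin λ, z = sin φ).
The central angle between the endpoints is δ = arccos(p₁·p₂) ≈ 1.465 rad (83.9°).
Interpolate at f = 0.67 with slerp weights a = sin((1−f)δ)/sin δ ≈ 0.467, b = sin(fδ)/sin δ ≈ 0.836.
p = a·p₁ + b·p₂ ≈ (0.311, -0.223, 0.924); φ = arcsin(p_z) ≈ 67.51°, λ = atan2(p_y, p_x) ≈ -35.72°.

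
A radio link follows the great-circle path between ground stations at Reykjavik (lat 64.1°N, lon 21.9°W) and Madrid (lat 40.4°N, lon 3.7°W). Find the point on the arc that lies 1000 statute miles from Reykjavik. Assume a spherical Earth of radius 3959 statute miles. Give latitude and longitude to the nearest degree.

From cos δ = sin φ₁ sin φ₂ + cos φ₁ cos φ₂ cos Δλ, the central angle is δ ≈ 0.453 rad (26.0°). The total great-circle distance is δ·R ≈ 0.453 × 3959 ≈ 1794 mi, so the target fraction is f = 1000/1794 ≈ 0.557.
Interpolate at f ≈ 0.557 with slerp weights a = sin((1−f)δ)/sin δ ≈ 0.455, b = sin(fδ)/sin δ ≈ 0.571.
p = a·p₁ + b·p₂ ≈ (0.618, -0.102, 0.779); φ = arcsin(p_z) ≈ 51.20°, λ = atan2(p_y, p_x) ≈ -9.39°.

≈ lat 51°N, lon 9°W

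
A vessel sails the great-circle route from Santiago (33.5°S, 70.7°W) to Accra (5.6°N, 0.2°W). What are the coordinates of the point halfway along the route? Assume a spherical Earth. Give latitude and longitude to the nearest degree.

Convert each endpoint to a unit vector on the sphere (x = cos φ cos λ, y = cos φ sin λ, z = sin φ).
The central angle between the endpoints is δ = arccos(p₁·p₂) ≈ 1.346 rad (77.1°).
Interpolate at f = 1/2 with slerp weights a = sin((1−f)δ)/sin δ ≈ 0.639, b = sin(fδ)/sin δ ≈ 0.639.
p = a·p₁ + b·p₂ ≈ (0.813, -0.505, -0.290); φ = arcsin(p_z) ≈ -16.89°, λ = atan2(p_y, p_x) ≈ -31.88°.

≈ 17°S, 32°W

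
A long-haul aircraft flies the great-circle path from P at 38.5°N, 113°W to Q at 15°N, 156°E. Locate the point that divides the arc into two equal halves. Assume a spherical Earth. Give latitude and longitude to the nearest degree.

From cos δ = sin φ₁ sin φ₂ + cos φ₁ cos φ₂ cos Δλ, the central angle is δ ≈ 1.422 rad (81.5°).
Interpolate at f = 1/2 with slerp weights a = sin((1−f)δ)/sin δ ≈ 0.660, b = sin(fδ)/sin δ ≈ 0.660.
p = a·p₁ + b·p₂ ≈ (-0.784, -0.216, 0.582); φ = arcsin(p_z) ≈ 35.57°, λ = atan2(p_y, p_x) ≈ -164.59°.

≈ 36°N, 165°W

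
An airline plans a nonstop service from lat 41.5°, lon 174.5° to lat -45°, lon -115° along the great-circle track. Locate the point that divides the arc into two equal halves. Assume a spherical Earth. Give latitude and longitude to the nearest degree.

Convert each endpoint to a unit vector on the sphere (x = cos φ cos λ, y = cos φ sin λ, z = sin φ).
The central angle between the endpoints is δ = arccos(p₁·p₂) ≈ 1.867 rad (107.0°).
Interpolate at f = 1/2 with slerp weights a = sin((1−f)δ)/sin δ ≈ 0.840, b = sin(fδ)/sin δ ≈ 0.840.
p = a·p₁ + b·p₂ ≈ (-0.877, -0.478, -0.037); φ = arcsin(p_z) ≈ -2.14°, λ = atan2(p_y, p_x) ≈ -151.41°.

≈ lat -2°, lon -151°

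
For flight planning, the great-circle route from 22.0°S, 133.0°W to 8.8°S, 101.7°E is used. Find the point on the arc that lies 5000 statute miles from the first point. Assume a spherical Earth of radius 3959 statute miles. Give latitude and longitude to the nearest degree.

≈ 28°S, 146°E

From cos δ = sin φ₁ sin φ₂ + cos φ₁ cos φ₂ cos Δλ, the central angle is δ ≈ 2.063 rad (118.2°). The total great-circle distance is δ·R ≈ 2.063 × 3959 ≈ 8166 mi, so the target fraction is f = 5000/8166 ≈ 0.612.
Interpolate at f ≈ 0.612 with slerp weights a = sin((1−f)δ)/sin δ ≈ 0.813, b = sin(fδ)/sin δ ≈ 1.081.
p = a·p₁ + b·p₂ ≈ (-0.731, 0.495, -0.470); φ = arcsin(p_z) ≈ -28.04°, λ = atan2(p_y, p_x) ≈ 145.92°.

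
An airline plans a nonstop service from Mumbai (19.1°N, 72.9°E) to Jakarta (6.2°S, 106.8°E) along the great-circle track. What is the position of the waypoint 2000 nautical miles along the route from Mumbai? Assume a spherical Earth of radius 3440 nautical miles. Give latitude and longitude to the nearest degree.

From cos δ = sin φ₁ sin φ₂ + cos φ₁ cos φ₂ cos Δλ, the central angle is δ ≈ 0.731 rad (41.9°). The total great-circle distance is δ·R ≈ 0.731 × 3440 ≈ 2515 nmi, so the target fraction is f = 2000/2515 ≈ 0.795.
Interpolate at f ≈ 0.795 with slerp weights a = sin((1−f)δ)/sin δ ≈ 0.223, b = sin(fδ)/sin δ ≈ 0.822.
p = a·p₁ + b·p₂ ≈ (-0.174, 0.985, -0.016); φ = arcsin(p_z) ≈ -0.90°, λ = atan2(p_y, p_x) ≈ 100.04°.

≈ (1°S, 100°E)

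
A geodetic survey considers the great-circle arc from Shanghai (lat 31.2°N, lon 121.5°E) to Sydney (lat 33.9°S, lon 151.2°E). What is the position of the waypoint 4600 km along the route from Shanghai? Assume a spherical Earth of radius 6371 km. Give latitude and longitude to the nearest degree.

≈ lat 7°S, lon 138°E

Write both endpoints as unit vectors p₁, p₂ with components (cos φ cos λ, cos φ sin λ, sin φ).
The central angle between the endpoints is δ = arccos(p₁·p₂) ≈ 1.237 rad (70.9°). The total great-circle distance is δ·R ≈ 1.237 × 6371 ≈ 7880 km, so the target fraction is f = 4600/7880 ≈ 0.584.
Interpolate at f ≈ 0.584 with slerp weights a = sin((1−f)δ)/sin δ ≈ 0.521, b = sin(fδ)/sin δ ≈ 0.700.
p = a·p₁ + b·p₂ ≈ (-0.742, 0.660, -0.120); φ = arcsin(p_z) ≈ -6.90°, λ = atan2(p_y, p_x) ≈ 138.34°.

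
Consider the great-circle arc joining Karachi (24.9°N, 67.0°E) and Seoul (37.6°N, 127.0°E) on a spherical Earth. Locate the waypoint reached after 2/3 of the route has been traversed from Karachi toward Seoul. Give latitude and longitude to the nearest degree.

≈ 37°N, 105°E

The haversine formula gives a central angle δ ≈ 0.907 rad (52.0°) between the endpoints.
Interpolate at f = 2/3 with slerp weights a = sin((1−f)δ)/sin δ ≈ 0.378, b = sin(fδ)/sin δ ≈ 0.722.
p = a·p₁ + b·p₂ ≈ (-0.210, 0.772, 0.600); φ = arcsin(p_z) ≈ 36.83°, λ = atan2(p_y, p_x) ≈ 105.22°.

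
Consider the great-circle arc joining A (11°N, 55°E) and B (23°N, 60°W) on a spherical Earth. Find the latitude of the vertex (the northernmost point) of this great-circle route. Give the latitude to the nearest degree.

≈ 31°N

The great circle lies in the plane with unit normal n̂ = (p₁ × p₂)/|p₁ × p₂|.
Here n̂_z ≈ -0.861; the vertex latitude is φ_max = arccos|n̂_z| ≈ 30.6°.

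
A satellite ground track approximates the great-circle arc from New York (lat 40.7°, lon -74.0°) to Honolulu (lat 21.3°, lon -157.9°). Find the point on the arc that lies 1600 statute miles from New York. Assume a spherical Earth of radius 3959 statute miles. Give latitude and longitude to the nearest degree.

Convert each endpoint to a unit vector on the sphere (x = cos φ cos λ, y = cos φ sin λ, z = sin φ).
The central angle between the endpoints is δ = arccos(p₁·p₂) ≈ 1.254 rad (71.8°). The total great-circle distance is δ·R ≈ 1.254 × 3959 ≈ 4963 mi, so the target fraction is f = 1600/4963 ≈ 0.322.
Interpolate at f ≈ 0.322 with slerp weights a = sin((1−f)δ)/sin δ ≈ 0.790, b = sin(fδ)/sin δ ≈ 0.414.
p = a·p₁ + b·p₂ ≈ (-0.192, -0.721, 0.666); φ = arcsin(p_z) ≈ 41.74°, λ = atan2(p_y, p_x) ≈ -104.92°.

≈ lat 42°, lon -105°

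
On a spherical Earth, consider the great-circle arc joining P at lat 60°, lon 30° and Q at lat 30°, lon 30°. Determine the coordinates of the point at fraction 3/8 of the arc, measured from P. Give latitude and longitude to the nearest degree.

Convert each endpoint to a unit vector on the sphere (x = cos φ cos λ, y = cos φ sin λ, z = sin φ).
The central angle between the endpoints is δ = arccos(p₁·p₂) ≈ 0.524 rad (30.0°).
Interpolate at f = 3/8 with slerp weights a = sin((1−f)δ)/sin δ ≈ 0.643, b = sin(fδ)/sin δ ≈ 0.390.
p = a·p₁ + b·p₂ ≈ (0.571, 0.330, 0.752); φ = arcsin(p_z) ≈ 48.75°, λ = atan2(p_y, p_x) ≈ 30.00°.

≈ lat 49°, lon 30°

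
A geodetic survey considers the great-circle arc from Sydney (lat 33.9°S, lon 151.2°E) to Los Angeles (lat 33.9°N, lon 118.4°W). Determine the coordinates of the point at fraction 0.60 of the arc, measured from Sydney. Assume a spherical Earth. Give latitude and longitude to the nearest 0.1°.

Convert each endpoint to a unit vector on the sphere (x = cos φ cos λ, y = cos φ sin λ, z = sin φ).
The central angle between the endpoints is δ = arccos(p₁·p₂) ≈ 1.892 rad (108.4°).
Interpolate at f = 0.60 with slerp weights a = sin((1−f)δ)/sin δ ≈ 0.724, b = sin(fδ)/sin δ ≈ 0.956.
p = a·p₁ + b·p₂ ≈ (-0.904, -0.408, 0.129); φ = arcsin(p_z) ≈ 7.43°, λ = atan2(p_y, p_x) ≈ -155.68°.

≈ lat 7.4°N, lon 155.7°W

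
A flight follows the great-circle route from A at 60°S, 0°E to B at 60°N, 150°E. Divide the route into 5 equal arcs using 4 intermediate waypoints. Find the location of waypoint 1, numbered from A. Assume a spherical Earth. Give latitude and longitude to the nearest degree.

Convert each endpoint to a unit vector on the sphere (x = cos φ cos λ, y = cos φ sin λ, z = sin φ).
The central angle between the endpoints is δ = arccos(p₁·p₂) ≈ 2.882 rad (165.1°).
Interpolate at f = 1/5 with slerp weights a = sin((1−f)δ)/sin δ ≈ 2.891, b = sin(fδ)/sin δ ≈ 2.124.
p = a·p₁ + b·p₂ ≈ (0.526, 0.531, -0.664); φ = arcsin(p_z) ≈ -41.64°, λ = atan2(p_y, p_x) ≈ 45.27°.

≈ 42°S, 45°E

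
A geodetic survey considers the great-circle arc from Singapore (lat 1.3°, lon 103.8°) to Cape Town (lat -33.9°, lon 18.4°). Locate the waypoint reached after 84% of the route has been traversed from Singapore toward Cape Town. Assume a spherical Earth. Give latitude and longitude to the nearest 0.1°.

≈ lat -31.9°, lon 34.8°

From cos δ = sin φ₁ sin φ₂ + cos φ₁ cos φ₂ cos Δλ, the central angle is δ ≈ 1.517 rad (86.9°).
Interpolate at f = 0.84 with slerp weights a = sin((1−f)δ)/sin δ ≈ 0.241, b = sin(fδ)/sin δ ≈ 0.958.
p = a·p₁ + b·p₂ ≈ (0.697, 0.485, -0.529); φ = arcsin(p_z) ≈ -31.92°, λ = atan2(p_y, p_x) ≈ 34.81°.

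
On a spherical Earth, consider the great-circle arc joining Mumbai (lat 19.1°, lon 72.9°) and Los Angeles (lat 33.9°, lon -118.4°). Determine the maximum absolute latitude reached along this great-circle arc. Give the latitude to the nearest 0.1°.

≈ 79.1°

The great circle lies in the plane with unit normal n̂ = (p₁ × p₂)/|p₁ × p₂|.
Here n̂_z ≈ +0.190; the vertex latitude is φ_max = arccos|n̂_z| ≈ 79.1°.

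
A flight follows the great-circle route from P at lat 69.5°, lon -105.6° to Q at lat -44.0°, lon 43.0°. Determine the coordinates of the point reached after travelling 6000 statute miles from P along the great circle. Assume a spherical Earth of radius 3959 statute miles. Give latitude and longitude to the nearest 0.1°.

The haversine formula gives a central angle δ ≈ 2.617 rad (150.0°) between the endpoints. The total great-circle distance is δ·R ≈ 2.617 × 3959 ≈ 10362 mi, so the target fraction is f = 6000/10362 ≈ 0.579.
Interpolate at f ≈ 0.579 with slerp weights a = sin((1−f)δ)/sin δ ≈ 1.782, b = sin(fδ)/sin δ ≈ 1.995.
p = a·p₁ + b·p₂ ≈ (0.882, 0.377, 0.284); φ = arcsin(p_z) ≈ 16.47°, λ = atan2(p_y, p_x) ≈ 23.18°.

≈ lat 16.5°, lon 23.2°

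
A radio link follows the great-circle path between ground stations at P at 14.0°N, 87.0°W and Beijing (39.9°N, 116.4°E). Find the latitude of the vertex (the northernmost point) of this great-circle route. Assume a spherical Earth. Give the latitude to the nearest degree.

≈ 70°N

The great circle lies in the plane with unit normal n̂ = (p₁ × p₂)/|p₁ × p₂|.
Here n̂_z ≈ -0.348; the vertex latitude is φ_max = arccos|n̂_z| ≈ 69.6°.
Check via Clairaut: cos φ_max = |cos φ₁| · sin C = cos(14.0°)·sin(21.0°) ≈ 0.348, again giving ≈ 69.6°.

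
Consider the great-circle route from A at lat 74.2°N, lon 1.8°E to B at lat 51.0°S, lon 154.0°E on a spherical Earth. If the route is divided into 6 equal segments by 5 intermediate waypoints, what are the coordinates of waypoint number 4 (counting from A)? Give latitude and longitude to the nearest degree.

≈ lat 1°S, lon 141°E

Convert each endpoint to a unit vector on the sphere (x = cos φ cos λ, y = cos φ sin λ, z = sin φ).
The central angle between the endpoints is δ = arccos(p₁·p₂) ≈ 2.689 rad (154.1°).
Interpolate at f = 4/6 with slerp weights a = sin((1−f)δ)/sin δ ≈ 1.786, b = sin(fδ)/sin δ ≈ 2.231.
p = a·p₁ + b·p₂ ≈ (-0.776, 0.631, -0.015); φ = arcsin(p_z) ≈ -0.86°, λ = atan2(p_y, p_x) ≈ 140.89°.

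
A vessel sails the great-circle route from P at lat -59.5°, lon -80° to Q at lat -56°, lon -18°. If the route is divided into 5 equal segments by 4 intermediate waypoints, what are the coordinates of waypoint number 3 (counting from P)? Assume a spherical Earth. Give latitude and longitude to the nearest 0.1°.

≈ lat -61.0°, lon -40.8°

Write both endpoints as unit vectors p₁, p₂ with components (cos φ cos λ, cos φ sin λ, sin φ).
The central angle between the endpoints is δ = arccos(p₁·p₂) ≈ 0.559 rad (32.1°).
Interpolate at f = 3/5 with slerp weights a = sin((1−f)δ)/sin δ ≈ 0.418, b = sin(fδ)/sin δ ≈ 0.621.
p = a·p₁ + b·p₂ ≈ (0.367, -0.316, -0.875); φ = arcsin(p_z) ≈ -61.03°, λ = atan2(p_y, p_x) ≈ -40.76°.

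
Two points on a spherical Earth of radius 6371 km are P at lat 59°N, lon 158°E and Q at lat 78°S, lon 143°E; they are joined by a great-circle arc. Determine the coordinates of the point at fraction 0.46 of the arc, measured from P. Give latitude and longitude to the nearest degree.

The haversine formula gives a central angle δ ≈ 2.396 rad (137.3°) between the endpoints.
Interpolate at f = 0.46 with slerp weights a = sin((1−f)δ)/sin δ ≈ 1.419, b = sin(fδ)/sin δ ≈ 1.316.
p = a·p₁ + b·p₂ ≈ (-0.896, 0.438, -0.071); φ = arcsin(p_z) ≈ -4.08°, λ = atan2(p_y, p_x) ≈ 153.93°.

≈ lat 4°S, lon 154°E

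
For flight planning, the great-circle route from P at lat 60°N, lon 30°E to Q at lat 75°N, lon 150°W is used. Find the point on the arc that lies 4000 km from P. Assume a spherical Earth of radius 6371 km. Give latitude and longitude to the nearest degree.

Write both endpoints as unit vectors p₁, p₂ with components (cos φ cos λ, cos φ sin λ, sin φ).
The central angle between the endpoints is δ = arccos(p₁·p₂) ≈ 0.785 rad (45.0°). The total great-circle distance is δ·R ≈ 0.785 × 6371 ≈ 5004 km, so the target fraction is f = 4000/5004 ≈ 0.799.
Interpolate at f ≈ 0.799 with slerp weights a = sin((1−f)δ)/sin δ ≈ 0.222, b = sin(fδ)/sin δ ≈ 0.831.
p = a·p₁ + b·p₂ ≈ (-0.090, -0.052, 0.995); φ = arcsin(p_z) ≈ 84.03°, λ = atan2(p_y, p_x) ≈ -150.00°.

≈ lat 84°N, lon 150°W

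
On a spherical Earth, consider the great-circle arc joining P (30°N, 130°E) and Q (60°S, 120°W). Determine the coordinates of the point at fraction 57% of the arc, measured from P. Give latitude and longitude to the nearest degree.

From cos δ = sin φ₁ sin φ₂ + cos φ₁ cos φ₂ cos Δλ, the central angle is δ ≈ 2.191 rad (125.5°).
Interpolate at f = 0.57 with slerp weights a = sin((1−f)δ)/sin δ ≈ 0.994, b = sin(fδ)/sin δ ≈ 1.166.
p = a·p₁ + b·p₂ ≈ (-0.845, 0.155, -0.513); φ = arcsin(p_z) ≈ -30.83°, λ = atan2(p_y, p_x) ≈ 169.63°.

≈ (31°S, 170°E)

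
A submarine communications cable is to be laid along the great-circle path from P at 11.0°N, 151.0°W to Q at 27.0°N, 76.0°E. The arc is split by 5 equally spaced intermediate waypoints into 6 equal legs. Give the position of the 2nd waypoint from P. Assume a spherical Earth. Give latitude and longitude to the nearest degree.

From cos δ = sin φ₁ sin φ₂ + cos φ₁ cos φ₂ cos Δλ, the central angle is δ ≈ 2.106 rad (120.7°).
Interpolate at f = 2/6 with slerp weights a = sin((1−f)δ)/sin δ ≈ 1.146, b = sin(fδ)/sin δ ≈ 0.751.
p = a·p₁ + b·p₂ ≈ (-0.822, 0.103, 0.559); φ = arcsin(p_z) ≈ 34.02°, λ = atan2(p_y, p_x) ≈ 172.83°.

≈ 34°N, 173°E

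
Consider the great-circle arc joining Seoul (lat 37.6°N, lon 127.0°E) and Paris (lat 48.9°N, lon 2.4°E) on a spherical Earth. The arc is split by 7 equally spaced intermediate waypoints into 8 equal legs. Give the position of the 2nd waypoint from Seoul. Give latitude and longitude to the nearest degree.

≈ lat 53°N, lon 109°E

Write both endpoints as unit vectors p₁, p₂ with components (cos φ cos λ, cos φ sin λ, sin φ).
The central angle between the endpoints is δ = arccos(p₁·p₂) ≈ 1.406 rad (80.6°).
Interpolate at f = 2/8 with slerp weights a = sin((1−f)δ)/sin δ ≈ 0.882, b = sin(fδ)/sin δ ≈ 0.349.
p = a·p₁ + b·p₂ ≈ (-0.191, 0.567, 0.801); φ = arcsin(p_z) ≈ 53.22°, λ = atan2(p_y, p_x) ≈ 108.61°.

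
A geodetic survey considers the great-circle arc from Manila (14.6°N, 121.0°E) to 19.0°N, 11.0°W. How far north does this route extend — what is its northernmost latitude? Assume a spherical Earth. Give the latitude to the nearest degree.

≈ 37°N

The great circle lies in the plane with unit normal n̂ = (p₁ × p₂)/|p₁ × p₂|.
Here n̂_z ≈ -0.802; the vertex latitude is φ_max = arccos|n̂_z| ≈ 36.7°.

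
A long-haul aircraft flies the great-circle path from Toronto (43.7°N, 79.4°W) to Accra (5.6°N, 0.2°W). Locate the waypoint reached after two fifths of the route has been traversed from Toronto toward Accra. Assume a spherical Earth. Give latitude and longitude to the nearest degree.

≈ 35°N, 40°W

Convert each endpoint to a unit vector on the sphere (x = cos φ cos λ, y = cos φ sin λ, z = sin φ).
The central angle between the endpoints is δ = arccos(p₁·p₂) ≈ 1.367 rad (78.3°).
Interpolate at f = 2/5 with slerp weights a = sin((1−f)δ)/sin δ ≈ 0.747, b = sin(fδ)/sin δ ≈ 0.531.
p = a·p₁ + b·p₂ ≈ (0.628, -0.533, 0.568); φ = arcsin(p_z) ≈ 34.59°, λ = atan2(p_y, p_x) ≈ -40.31°.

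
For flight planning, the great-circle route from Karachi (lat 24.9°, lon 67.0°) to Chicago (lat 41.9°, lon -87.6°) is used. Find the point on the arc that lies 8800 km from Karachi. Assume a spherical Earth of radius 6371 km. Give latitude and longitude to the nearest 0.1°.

≈ lat 66.6°, lon -56.3°

Write both endpoints as unit vectors p₁, p₂ with components (cos φ cos λ, cos φ sin λ, sin φ).
The central angle between the endpoints is δ = arccos(p₁·p₂) ≈ 1.906 rad (109.2°). The total great-circle distance is δ·R ≈ 1.906 × 6371 ≈ 12141 km, so the target fraction is f = 8800/12141 ≈ 0.725.
Interpolate at f ≈ 0.725 with slerp weights a = sin((1−f)δ)/sin δ ≈ 0.530, b = sin(fδ)/sin δ ≈ 1.040.
p = a·p₁ + b·p₂ ≈ (0.220, -0.331, 0.918); φ = arcsin(p_z) ≈ 66.59°, λ = atan2(p_y, p_x) ≈ -56.32°.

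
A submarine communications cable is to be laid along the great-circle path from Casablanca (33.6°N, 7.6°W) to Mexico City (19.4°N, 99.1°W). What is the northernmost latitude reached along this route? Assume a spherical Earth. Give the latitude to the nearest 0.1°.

≈ 37.2°N

The great circle lies in the plane with unit normal n̂ = (p₁ × p₂)/|p₁ × p₂|.
Here n̂_z ≈ -0.796; the vertex latitude is φ_max = arccos|n̂_z| ≈ 37.2°.
Check via Clairaut: cos φ_max = |cos φ₁| · sin C = cos(33.6°)·sin(72.9°) ≈ 0.796, again giving ≈ 37.2°.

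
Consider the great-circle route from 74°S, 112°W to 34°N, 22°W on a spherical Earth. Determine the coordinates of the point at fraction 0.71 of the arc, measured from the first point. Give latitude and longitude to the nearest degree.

≈ 0°N, 33°W

Write both endpoints as unit vectors p₁, p₂ with components (cos φ cos λ, cos φ sin λ, sin φ).
The central angle between the endpoints is δ = arccos(p₁·p₂) ≈ 2.138 rad (122.5°).
Interpolate at f = 0.71 with slerp weights a = sin((1−f)δ)/sin δ ≈ 0.689, b = sin(fδ)/sin δ ≈ 1.184.
p = a·p₁ + b·p₂ ≈ (0.839, -0.544, -0.000); φ = arcsin(p_z) ≈ -0.01°, λ = atan2(p_y, p_x) ≈ -32.95°.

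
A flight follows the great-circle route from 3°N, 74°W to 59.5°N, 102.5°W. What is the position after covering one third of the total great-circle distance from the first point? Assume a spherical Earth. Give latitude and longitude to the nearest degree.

≈ 22°N, 80°W

From cos δ = sin φ₁ sin φ₂ + cos φ₁ cos φ₂ cos Δλ, the central angle is δ ≈ 1.058 rad (60.6°).
Interpolate at f = 1/3 with slerp weights a = sin((1−f)δ)/sin δ ≈ 0.744, b = sin(fδ)/sin δ ≈ 0.396.
p = a·p₁ + b·p₂ ≈ (0.161, -0.911, 0.380); φ = arcsin(p_z) ≈ 22.36°, λ = atan2(p_y, p_x) ≈ -79.96°.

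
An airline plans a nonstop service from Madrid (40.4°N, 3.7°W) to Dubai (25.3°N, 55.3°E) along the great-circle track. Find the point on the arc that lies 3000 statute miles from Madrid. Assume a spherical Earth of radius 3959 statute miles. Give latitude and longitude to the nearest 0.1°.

Convert each endpoint to a unit vector on the sphere (x = cos φ cos λ, y = cos φ sin λ, z = sin φ).
The central angle between the endpoints is δ = arccos(p₁·p₂) ≈ 0.887 rad (50.8°). The total great-circle distance is δ·R ≈ 0.887 × 3959 ≈ 3512 mi, so the target fraction is f = 3000/3512 ≈ 0.854.
Interpolate at f ≈ 0.854 with slerp weights a = sin((1−f)δ)/sin δ ≈ 0.166, b = sin(fδ)/sin δ ≈ 0.886.
p = a·p₁ + b·p₂ ≈ (0.583, 0.651, 0.487); φ = arcsin(p_z) ≈ 29.13°, λ = atan2(p_y, p_x) ≈ 48.15°.

≈ 29.1°N, 48.2°E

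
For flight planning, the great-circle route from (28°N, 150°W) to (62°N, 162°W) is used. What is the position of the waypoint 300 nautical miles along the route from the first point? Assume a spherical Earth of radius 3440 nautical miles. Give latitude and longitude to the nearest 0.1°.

≈ (32.9°N, 151.0°W)

Write both endpoints as unit vectors p₁, p₂ with components (cos φ cos λ, cos φ sin λ, sin φ).
The central angle between the endpoints is δ = arccos(p₁·p₂) ≈ 0.609 rad (34.9°). The total great-circle distance is δ·R ≈ 0.609 × 3440 ≈ 2096 nmi, so the target fraction is f = 300/2096 ≈ 0.143.
Interpolate at f ≈ 0.143 with slerp weights a = sin((1−f)δ)/sin δ ≈ 0.871, b = sin(fδ)/sin δ ≈ 0.152.
p = a·p₁ + b·p₂ ≈ (-0.734, -0.407, 0.543); φ = arcsin(p_z) ≈ 32.92°, λ = atan2(p_y, p_x) ≈ -151.01°.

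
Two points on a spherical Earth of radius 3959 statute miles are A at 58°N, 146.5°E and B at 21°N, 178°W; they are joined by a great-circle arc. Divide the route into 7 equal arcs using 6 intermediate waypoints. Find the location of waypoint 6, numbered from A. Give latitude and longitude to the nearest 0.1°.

≈ 26.8°N, 178.9°E

The haversine formula gives a central angle δ ≈ 0.786 rad (45.0°) between the endpoints.
Interpolate at f = 6/7 with slerp weights a = sin((1−f)δ)/sin δ ≈ 0.158, b = sin(fδ)/sin δ ≈ 0.882.
p = a·p₁ + b·p₂ ≈ (-0.893, 0.018, 0.450); φ = arcsin(p_z) ≈ 26.76°, λ = atan2(p_y, p_x) ≈ 178.87°.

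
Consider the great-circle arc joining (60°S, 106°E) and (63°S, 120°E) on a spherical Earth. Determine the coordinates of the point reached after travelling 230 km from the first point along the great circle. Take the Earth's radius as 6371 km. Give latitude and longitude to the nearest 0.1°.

Write both endpoints as unit vectors p₁, p₂ with components (cos φ cos λ, cos φ sin λ, sin φ).
The central angle between the endpoints is δ = arccos(p₁·p₂) ≈ 0.127 rad (7.3°). The total great-circle distance is δ·R ≈ 0.127 × 6371 ≈ 812 km, so the target fraction is f = 230/812 ≈ 0.283.
Interpolate at f ≈ 0.283 with slerp weights a = sin((1−f)δ)/sin δ ≈ 0.718, b = sin(fδ)/sin δ ≈ 0.284.
p = a·p₁ + b·p₂ ≈ (-0.163, 0.457, -0.875); φ = arcsin(p_z) ≈ -60.99°, λ = atan2(p_y, p_x) ≈ 109.69°.

≈ (61.0°S, 109.7°E)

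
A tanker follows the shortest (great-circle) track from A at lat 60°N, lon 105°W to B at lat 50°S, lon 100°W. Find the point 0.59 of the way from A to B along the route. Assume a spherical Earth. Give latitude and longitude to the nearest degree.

From cos δ = sin φ₁ sin φ₂ + cos φ₁ cos φ₂ cos Δλ, the central angle is δ ≈ 1.921 rad (110.1°).
Interpolate at f = 0.59 with slerp weights a = sin((1−f)δ)/sin δ ≈ 0.755, b = sin(fδ)/sin δ ≈ 0.964.
p = a·p₁ + b·p₂ ≈ (-0.205, -0.975, -0.085); φ = arcsin(p_z) ≈ -4.90°, λ = atan2(p_y, p_x) ≈ -101.89°.

≈ lat 5°S, lon 102°W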